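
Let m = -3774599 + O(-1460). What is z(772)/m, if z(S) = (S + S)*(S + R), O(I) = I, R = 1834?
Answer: -4023664/3776059 ≈ -1.0656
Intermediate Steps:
z(S) = 2*S*(1834 + S) (z(S) = (S + S)*(S + 1834) = (2*S)*(1834 + S) = 2*S*(1834 + S))
m = -3776059 (m = -3774599 - 1460 = -3776059)
z(772)/m = (2*772*(1834 + 772))/(-3776059) = (2*772*2606)*(-1/3776059) = 4023664*(-1/3776059) = -4023664/3776059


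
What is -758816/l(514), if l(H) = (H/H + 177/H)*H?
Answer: -758816/691 ≈ -1098.1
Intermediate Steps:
l(H) = H*(1 + 177/H) (l(H) = (1 + 177/H)*H = H*(1 + 177/H))
-758816/l(514) = -758816/(177 + 514) = -758816/691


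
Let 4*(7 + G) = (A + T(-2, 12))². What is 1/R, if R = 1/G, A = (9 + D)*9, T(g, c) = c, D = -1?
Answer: 1757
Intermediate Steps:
A = 72 (A = (9 - 1)*9 = 8*9 = 72)
G = 1757 (G = -7 + (72 + 12)²/4 = -7 + (¼)*84² = -7 + (¼)*7056 = -7 + 1764 = 1757)
R = 1/1757 ≈ 0.00056915
1/R = 1/(1/1757) = 1757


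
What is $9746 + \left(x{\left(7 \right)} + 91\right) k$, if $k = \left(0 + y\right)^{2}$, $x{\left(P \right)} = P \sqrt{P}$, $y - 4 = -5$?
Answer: $9837 + 7 \sqrt{7} \approx 9855.5$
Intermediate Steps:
$y = -1$ ($y = 4 - 5 = -1$)
$x{\left(P \right)} = P^{\frac{3}{2}}$
$k = 1$ ($k = \left(0 - 1\right)^{2} = \left(-1\right)^{2} = 1$)
$9746 + \left(x{\left(7 \right)} + 91\right) k = 9746 + \left(7^{\frac{3}{2}} + 91\right) 1 = 9746 + \left(7 \sqrt{7} + 91\right) 1 = 9746 + \left(91 + 7 \sqrt{7}\right) 1 = 9746 + \left(91 + 7 \sqrt{7}\right) = 9837 + 7 \sqrt{7}$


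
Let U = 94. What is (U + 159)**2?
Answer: 64009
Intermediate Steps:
(U + 159)**2 = (94 + 159)**2 = 253**2 = 64009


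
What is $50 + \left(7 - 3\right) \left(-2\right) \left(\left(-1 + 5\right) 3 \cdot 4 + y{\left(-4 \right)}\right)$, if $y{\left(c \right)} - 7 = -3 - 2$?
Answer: $-350$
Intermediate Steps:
$y{\left(c \right)} = 2$ ($y{\left(c \right)} = 7 - 5 = 2$)
$50 + \left(7 - 3\right) \left(-2\right) \left(\left(-1 + 5\right) 3 \cdot 4 + y{\left(-4 \right)}\right) = 50 + \left(7 - 3\right) \left(-2\right) \left(\left(-1 + 5\right) 3 \cdot 4 + 2\right) = 50 + 4 \left(-2\right) \left(4 \cdot 3 \cdot 4 + 2\right) = 50 - 8 \left(12 \cdot 4 + 2\right) = 50 - 8 \left(48 + 2\right) = 50 - 400 = -350$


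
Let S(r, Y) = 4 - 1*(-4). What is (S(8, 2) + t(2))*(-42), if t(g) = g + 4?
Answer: -588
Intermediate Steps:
t(g) = 4 + g
S(r, Y) = 8 (S(r, Y) = 4 + 4 = 8)
(S(8, 2) + t(2))*(-42) = (8 + (4 + 2))*(-42) = (8 + 6)*(-42) = 14*(-42) = -588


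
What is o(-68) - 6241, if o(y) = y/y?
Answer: -6240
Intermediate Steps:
o(y) = 1
o(-68) - 6241 = 1 - 6241 = -6240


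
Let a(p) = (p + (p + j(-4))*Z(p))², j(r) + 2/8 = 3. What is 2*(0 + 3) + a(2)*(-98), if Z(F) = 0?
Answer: -386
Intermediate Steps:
j(r) = 11/4 (j(r) = -¼ + 3 = 11/4)
a(p) = p² (a(p) = (p + (p + 11/4)*0)² = (p + (11/4 + p)*0)² = (p + 0)² = p²)
2*(0 + 3) + a(2)*(-98) = 2*(0 + 3) + 2²*(-98) = 2*3 + 4*(-98) = 6 - 392 = -386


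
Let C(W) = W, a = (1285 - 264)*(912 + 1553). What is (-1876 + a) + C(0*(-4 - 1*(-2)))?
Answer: 2514889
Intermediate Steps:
a = 2516765 (a = 1021*2465 = 2516765)
(-1876 + a) + C(0*(-4 - 1*(-2))) = (-1876 + 2516765) + 0*(-4 - 1*(-2)) = 2514889 + 0*(-4 + 2) = 2514889 + 0*(-2) = 2514889 + 0 = 2514889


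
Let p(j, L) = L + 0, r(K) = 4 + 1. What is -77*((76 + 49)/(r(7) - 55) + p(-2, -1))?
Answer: 539/2 ≈ 269.50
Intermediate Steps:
r(K) = 5
p(j, L) = L
-77*((76 + 49)/(r(7) - 55) + p(-2, -1)) = -77*((76 + 49)/(5 - 55) - 1) = -77*(125/(-50) - 1) = -77*(125*(-1/50) - 1) = -77*(-5/2 - 1) = -77*(-7/2) = 539/2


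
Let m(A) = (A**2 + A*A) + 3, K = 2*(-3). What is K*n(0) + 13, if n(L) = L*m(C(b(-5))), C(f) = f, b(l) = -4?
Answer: 13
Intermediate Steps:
K = -6
m(A) = 3 + 2*A**2 (m(A) = (A**2 + A**2) + 3 = 2*A**2 + 3 = 3 + 2*A**2)
n(L) = 35*L (n(L) = L*(3 + 2*(-4)**2) = L*(3 + 2*16) = L*(3 + 32) = L*35 = 35*L)
K*n(0) + 13 = -210*0 + 13 = -6*0 + 13 = 0 + 13 = 13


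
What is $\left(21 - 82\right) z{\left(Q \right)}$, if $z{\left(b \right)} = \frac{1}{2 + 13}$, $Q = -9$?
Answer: $- \frac{61}{15} \approx -4.0667$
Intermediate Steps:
$z{\left(b \right)} = \frac{1}{15}$
$\left(21 - 82\right) z{\left(Q \right)} = \left(21 - 82\right) \frac{1}{15} = \left(-61\right) \frac{1}{15} = - \frac{61}{15}$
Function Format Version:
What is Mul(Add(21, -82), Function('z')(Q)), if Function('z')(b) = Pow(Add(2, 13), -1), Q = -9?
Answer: Rational(-61, 15) ≈ -4.0667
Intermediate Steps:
Function('z')(b) = Rational(1, 15) (Function('z')(b) = Pow(15, -1) = Rational(1, 15))
Mul(Add(21, -82), Function('z')(Q)) = Mul(Add(21, -82), Rational(1, 15)) = Mul(-61, Rational(1, 15)) = Rational(-61, 15)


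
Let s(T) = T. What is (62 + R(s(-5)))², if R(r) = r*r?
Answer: 7569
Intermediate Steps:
R(r) = r²
(62 + R(s(-5)))² = (62 + (-5)²)² = (62 + 25)² = 87² = 7569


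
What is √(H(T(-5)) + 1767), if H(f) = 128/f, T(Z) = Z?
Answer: √43535/5 ≈ 41.730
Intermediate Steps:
√(H(T(-5)) + 1767) = √(128/(-5) + 1767) = √(128*(-⅕) + 1767) = √(-128/5 + 1767) = √(8707/5) = √43535/5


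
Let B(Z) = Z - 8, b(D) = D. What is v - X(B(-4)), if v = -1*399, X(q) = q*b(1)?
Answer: -387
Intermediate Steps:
B(Z) = -8 + Z
X(q) = q (X(q) = q*1 = q)
v = -399
v - X(B(-4)) = -399 - (-8 - 4) = -399 - 1*(-12) = -399 + 12 = -387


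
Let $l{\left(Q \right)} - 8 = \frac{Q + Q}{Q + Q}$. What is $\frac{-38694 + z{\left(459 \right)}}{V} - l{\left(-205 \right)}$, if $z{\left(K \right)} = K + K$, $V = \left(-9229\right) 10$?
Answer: $- \frac{396417}{46145} \approx -8.5907$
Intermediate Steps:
$V = -92290$
$z{\left(K \right)} = 2 K$
$l{\left(Q \right)} = 9$ ($l{\left(Q \right)} = 8 + \frac{Q + Q}{Q + Q} = 8 + \frac{2 Q}{2 Q} = 8 + 2 Q \frac{1}{2 Q} = 8 + 1 = 9$)
$\frac{-38694 + z{\left(459 \right)}}{V} - l{\left(-205 \right)} = \frac{-38694 + 2 \cdot 459}{-92290} - 9 = \left(-38694 + 918\right) \left(- \frac{1}{92290}\right) - 9 = \left(-37776\right) \left(- \frac{1}{92290}\right) - 9 = \frac{18888}{46145} - 9 = - \frac{396417}{46145}$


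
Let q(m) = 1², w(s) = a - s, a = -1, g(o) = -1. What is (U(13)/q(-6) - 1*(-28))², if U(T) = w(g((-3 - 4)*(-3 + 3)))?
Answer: 784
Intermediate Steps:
w(s) = -1 - s
U(T) = 0 (U(T) = -1 - 1*(-1) = -1 + 1 = 0)
q(m) = 1
(U(13)/q(-6) - 1*(-28))² = (0/1 - 1*(-28))² = (0*1 + 28)² = (0 + 28)² = 28² = 784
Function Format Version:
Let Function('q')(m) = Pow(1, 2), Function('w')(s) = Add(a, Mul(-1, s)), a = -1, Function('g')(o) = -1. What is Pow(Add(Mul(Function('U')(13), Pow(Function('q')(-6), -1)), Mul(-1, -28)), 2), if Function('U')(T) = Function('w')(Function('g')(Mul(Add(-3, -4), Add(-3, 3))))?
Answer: 784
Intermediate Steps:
Function('w')(s) = Add(-1, Mul(-1, s))
Function('U')(T) = 0 (Function('U')(T) = Add(-1, Mul(-1, -1)) = Add(-1, 1) = 0)
Function('q')(m) = 1
Pow(Add(Mul(Function('U')(13), Pow(Function('q')(-6), -1)), Mul(-1, -28)), 2) = Pow(Add(Mul(0, Pow(1, -1)), Mul(-1, -28)), 2) = Pow(Add(Mul(0, 1), 28), 2) = Pow(Add(0, 28), 2) = Pow(28, 2) = 784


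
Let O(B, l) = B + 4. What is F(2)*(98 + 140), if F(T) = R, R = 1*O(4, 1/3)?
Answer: 1904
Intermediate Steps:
O(B, l) = 4 + B
R = 8 (R = 1*(4 + 4) = 1*8 = 8)
F(T) = 8
F(2)*(98 + 140) = 8*(98 + 140) = 8*238 = 1904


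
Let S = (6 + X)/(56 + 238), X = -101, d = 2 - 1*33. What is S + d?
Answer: -9209/294 ≈ -31.323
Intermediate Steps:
d = -31 (d = 2 - 33 = -31)
S = -95/294 (S = (6 - 101)/(56 + 238) = -95/294 ≈ -0.32313)
S + d = -95/294 - 31 = -9209/294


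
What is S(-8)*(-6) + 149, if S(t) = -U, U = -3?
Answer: 131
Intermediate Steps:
S(t) = 3 (S(t) = -1*(-3) = 3)
S(-8)*(-6) + 149 = 3*(-6) + 149 = -18 + 149 = 131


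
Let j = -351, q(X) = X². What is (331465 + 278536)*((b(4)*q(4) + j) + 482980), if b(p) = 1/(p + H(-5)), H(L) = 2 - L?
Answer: 3238455658935/11 ≈ 2.9441e+11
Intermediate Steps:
b(p) = 1/(7 + p) (b(p) = 1/(p + (2 - 1*(-5))) = 1/(p + (2 + 5)) = 1/(p + 7) = 1/(7 + p))
(331465 + 278536)*((b(4)*q(4) + j) + 482980) = (331465 + 278536)*((4²/(7 + 4) - 351) + 482980) = 610001*((16/11 - 351) + 482980) = 610001*(-3845/11 + 482980) = 610001*(5308935/11) = 3238455658935/11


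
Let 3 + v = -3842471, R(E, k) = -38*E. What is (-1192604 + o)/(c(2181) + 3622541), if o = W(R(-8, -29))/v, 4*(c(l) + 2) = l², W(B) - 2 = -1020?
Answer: -3055033240852/12325963025443 ≈ -0.24785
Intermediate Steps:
W(B) = -1018 (W(B) = 2 - 1020 = -1018)
c(l) = -2 + l²/4
v = -3842474 (v = -3 - 3842471 = -3842474)
o = 509/1921237 (o = -1018/(-3842474) = -1018*(-1/3842474) = 509/1921237 ≈ 0.00026493)
(-1192604 + o)/(c(2181) + 3622541) = (-1192604 + 509/1921237)/((-2 + (¼)*2181²) + 3622541) = -2291274930639/(1921237*((-2 + (¼)*4756761) + 3622541)) = -2291274930639/(1921237*((-2 + 4756761/4) + 3622541)) = -2291274930639/(1921237*(4756753/4 + 3622541)) = -2291274930639/(1921237*19246917/4) = -2291274930639/1921237*4/19246917 = -3055033240852/12325963025443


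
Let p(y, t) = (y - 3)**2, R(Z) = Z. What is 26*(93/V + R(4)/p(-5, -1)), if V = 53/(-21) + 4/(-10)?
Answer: -2027129/2456 ≈ -825.38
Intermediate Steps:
p(y, t) = (-3 + y)**2
V = -307/105 (V = 53*(-1/21) + 4*(-1/10) = -53/21 - 2/5 = -307/105 ≈ -2.9238)
26*(93/V + R(4)/p(-5, -1)) = 26*(93/(-307/105) + 4/((-3 - 5)**2)) = 26*(93*(-105/307) + 4/((-8)**2)) = 26*(-9765/307 + 4/64) = 26*(-9765/307 + 4*(1/64)) = 26*(-9765/307 + 1/16) = 26*(-155933/4912) = -2027129/2456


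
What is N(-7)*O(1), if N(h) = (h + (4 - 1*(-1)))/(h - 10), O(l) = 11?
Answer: 22/17 ≈ 1.2941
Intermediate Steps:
N(h) = (5 + h)/(-10 + h) (N(h) = (h + (4 + 1))/(-10 + h) = (h + 5)/(-10 + h) = (5 + h)/(-10 + h))
N(-7)*O(1) = ((5 - 7)/(-10 - 7))*11 = (-2/(-17))*11 = -1/17*(-2)*11 = (2/17)*11 = 22/17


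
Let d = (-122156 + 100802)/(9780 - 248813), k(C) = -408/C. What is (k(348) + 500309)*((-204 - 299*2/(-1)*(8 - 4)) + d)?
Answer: 7588539640156266/6931957 ≈ 1.0947e+9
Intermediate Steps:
d = 21354/239033 (d = -21354/(-239033) = -21354*(-1/239033) = 21354/239033 ≈ 0.089335)
(k(348) + 500309)*((-204 - 299*2/(-1)*(8 - 4)) + d) = (-408/348 + 500309)*((-204 - 299*2/(-1)*(8 - 4)) + 21354/239033) = (-408*1/348 + 500309)*((-204 - 299*2*(-1)*4) + 21354/239033) = (-34/29 + 500309)*((-204 - (-598)*4) + 21354/239033) = 14508927*((-204 - 299*(-8)) + 21354/239033)/29 = 14508927*((-204 + 2392) + 21354/239033)/29 = 14508927*(2188 + 21354/239033)/29 = (14508927/29)*(523025558/239033) = 7588539640156266/6931957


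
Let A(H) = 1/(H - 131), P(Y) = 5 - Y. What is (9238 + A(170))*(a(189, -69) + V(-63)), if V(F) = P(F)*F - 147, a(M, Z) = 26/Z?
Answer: -110161931495/2691 ≈ -4.0937e+7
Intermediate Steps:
V(F) = -147 + F*(5 - F) (V(F) = (5 - F)*F - 147 = F*(5 - F) - 147 = -147 + F*(5 - F))
A(H) = 1/(-131 + H)
(9238 + A(170))*(a(189, -69) + V(-63)) = (9238 + 1/(-131 + 170))*(26/(-69) + (-147 - 1*(-63)*(-5 - 63))) = (9238 + 1/39)*(26*(-1/69) + (-147 - 1*(-63)*(-68))) = (9238 + 1/39)*(-26/69 + (-147 - 4284)) = 360283*(-26/69 - 4431)/39 = (360283/39)*(-305765/69) = -110161931495/2691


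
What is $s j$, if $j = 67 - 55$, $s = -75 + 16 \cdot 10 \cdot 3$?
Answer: $4860$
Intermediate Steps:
$s = 405$ ($s = -75 + 16 \cdot 30 = -75 + 480 = 405$)
$j = 12$ ($j = 67 - 55 = 12$)
$s j = 405 \cdot 12 = 4860$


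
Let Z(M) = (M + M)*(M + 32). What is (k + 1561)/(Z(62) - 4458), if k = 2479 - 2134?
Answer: 953/3599 ≈ 0.26480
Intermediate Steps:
Z(M) = 2*M*(32 + M) (Z(M) = (2*M)*(32 + M) = 2*M*(32 + M))
k = 345
(k + 1561)/(Z(62) - 4458) = (345 + 1561)/(2*62*(32 + 62) - 4458) = 1906/(2*62*94 - 4458) = 1906/(11656 - 4458) = 1906/7198 = 1906*(1/7198) = 953/3599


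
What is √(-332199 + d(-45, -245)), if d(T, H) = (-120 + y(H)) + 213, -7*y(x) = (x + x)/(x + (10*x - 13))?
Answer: I*√608855290886/1354 ≈ 576.29*I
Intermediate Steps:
y(x) = -2*x/(7*(-13 + 11*x)) (y(x) = -(x + x)/(7*(x + (10*x - 13))) = -2*x/(7*(x + (-13 + 10*x))) = -2*x/(7*(-13 + 11*x)))
d(T, H) = 93 - 2*H/(-91 + 77*H) (d(T, H) = (-120 - 2*H/(-91 + 77*H)) + 213 = 93 - 2*H/(-91 + 77*H))
√(-332199 + d(-45, -245)) = √(-332199 + (-8463 + 7159*(-245))/(7*(-13 + 11*(-245)))) = √(-332199 + (-8463 - 1753955)/(7*(-13 - 2695))) = √(-332199 + (⅐)*(-1762418)/(-2708)) = √(-332199 + (⅐)*(-1/2708)*(-1762418)) = √(-332199 + 125887/1354) = √(-449671559/1354) = I*√608855290886/1354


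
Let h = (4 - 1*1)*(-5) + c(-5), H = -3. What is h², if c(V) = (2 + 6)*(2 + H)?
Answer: 529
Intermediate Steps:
c(V) = -8 (c(V) = (2 + 6)*(2 - 3) = 8*(-1) = -8)
h = -23 (h = (4 - 1*1)*(-5) - 8 = (4 - 1)*(-5) - 8 = 3*(-5) - 8 = -15 - 8 = -23)
h² = (-23)² = 529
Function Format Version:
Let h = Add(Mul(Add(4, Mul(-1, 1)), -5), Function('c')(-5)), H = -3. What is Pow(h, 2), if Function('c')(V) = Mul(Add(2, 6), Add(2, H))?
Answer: 529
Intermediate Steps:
Function('c')(V) = -8 (Function('c')(V) = Mul(Add(2, 6), Add(2, -3)) = Mul(8, -1) = -8)
h = -23 (h = Add(Mul(Add(4, Mul(-1, 1)), -5), -8) = Add(Mul(Add(4, -1), -5), -8) = Add(Mul(3, -5), -8) = Add(-15, -8) = -23)
Pow(h, 2) = Pow(-23, 2) = 529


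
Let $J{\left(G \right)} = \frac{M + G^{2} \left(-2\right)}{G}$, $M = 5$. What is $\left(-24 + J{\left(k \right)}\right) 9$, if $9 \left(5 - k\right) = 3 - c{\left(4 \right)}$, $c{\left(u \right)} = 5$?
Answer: $- \frac{14165}{47} \approx -301.38$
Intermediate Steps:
$k = \frac{47}{9}$ ($k = 5 - \frac{3 - 5}{9} = 5 - - \frac{2}{9} = 5 + \frac{2}{9} = \frac{47}{9} \approx 5.2222$)
$J{\left(G \right)} = \frac{5 - 2 G^{2}}{G}$ ($J{\left(G \right)} = \frac{5 + G^{2} \left(-2\right)}{G} = \frac{5 - 2 G^{2}}{G}$)
$\left(-24 + J{\left(k \right)}\right) 9 = \left(-24 + \left(\left(-2\right) \frac{47}{9} + \frac{5}{\frac{47}{9}}\right)\right) 9 = \left(-24 + \left(- \frac{94}{9} + 5 \cdot \frac{9}{47}\right)\right) 9 = \left(-24 + \left(- \frac{94}{9} + \frac{45}{47}\right)\right) 9 = \left(-24 - \frac{4013}{423}\right) 9 = \left(- \frac{14165}{423}\right) 9 = - \frac{14165}{47}$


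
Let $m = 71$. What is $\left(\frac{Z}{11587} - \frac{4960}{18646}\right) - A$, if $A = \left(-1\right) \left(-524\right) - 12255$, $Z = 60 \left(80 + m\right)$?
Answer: $\frac{1267304055951}{108025601} \approx 11732.0$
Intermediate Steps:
$Z = 9060$ ($Z = 60 \left(80 + 71\right) = 60 \cdot 151 = 9060$)
$A = -11731$ ($A = 524 - 12255 = -11731$)
$\left(\frac{Z}{11587} - \frac{4960}{18646}\right) - A = \left(\frac{9060}{11587} - \frac{4960}{18646}\right) - -11731 = \left(9060 \cdot \frac{1}{11587} - \frac{2480}{9323}\right) + 11731 = \left(\frac{9060}{11587} - \frac{2480}{9323}\right) + 11731 = \frac{55730620}{108025601} + 11731 = \frac{1267304055951}{108025601}$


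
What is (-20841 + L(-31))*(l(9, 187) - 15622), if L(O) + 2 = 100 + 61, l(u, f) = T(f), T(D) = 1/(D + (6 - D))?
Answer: 323090757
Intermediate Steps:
T(D) = ⅙ (T(D) = 1/6 = ⅙)
l(u, f) = ⅙
L(O) = 159 (L(O) = -2 + (100 + 61) = -2 + 161 = 159)
(-20841 + L(-31))*(l(9, 187) - 15622) = (-20841 + 159)*(⅙ - 15622) = -20682*(-93731/6) = 323090757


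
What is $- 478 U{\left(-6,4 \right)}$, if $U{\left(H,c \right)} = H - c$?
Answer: $4780$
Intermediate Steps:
$- 478 U{\left(-6,4 \right)} = - 478 \left(-6 - 4\right) = \left(-478\right) \left(-10\right) = 4780$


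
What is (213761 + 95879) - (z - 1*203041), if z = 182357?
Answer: 330324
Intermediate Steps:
(213761 + 95879) - (z - 1*203041) = (213761 + 95879) - (182357 - 1*203041) = 309640 - (182357 - 203041) = 309640 - 1*(-20684) = 309640 + 20684 = 330324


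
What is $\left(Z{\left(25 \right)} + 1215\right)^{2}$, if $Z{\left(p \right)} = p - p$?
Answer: $1476225$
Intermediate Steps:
$Z{\left(p \right)} = 0$
$\left(Z{\left(25 \right)} + 1215\right)^{2} = \left(0 + 1215\right)^{2} = 1215^{2} = 1476225$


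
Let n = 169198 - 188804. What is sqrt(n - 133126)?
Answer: 2*I*sqrt(38183) ≈ 390.81*I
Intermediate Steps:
n = -19606
sqrt(n - 133126) = sqrt(-19606 - 133126) = sqrt(-152732) = 2*I*sqrt(38183)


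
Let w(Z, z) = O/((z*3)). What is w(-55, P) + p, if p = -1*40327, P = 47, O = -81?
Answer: -1895396/47 ≈ -40328.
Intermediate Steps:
w(Z, z) = -27/z (w(Z, z) = -81*1/(3*z) = -27/z)
p = -40327
w(-55, P) + p = -27/47 - 40327 = -1895396/47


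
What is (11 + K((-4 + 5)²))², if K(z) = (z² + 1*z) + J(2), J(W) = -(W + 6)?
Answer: 25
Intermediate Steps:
J(W) = -6 - W (J(W) = -(6 + W) = -6 - W)
K(z) = -8 + z + z² (K(z) = (z² + 1*z) + (-6 - 1*2) = (z² + z) + (-6 - 2) = (z + z²) - 8 = -8 + z + z²)
(11 + K((-4 + 5)²))² = (11 + (-8 + (-4 + 5)² + ((-4 + 5)²)²))² = (11 + (-8 + 1² + (1²)²))² = (11 + (-8 + 1 + 1²))² = (11 + (-8 + 1 + 1))² = (11 - 6)² = 5² = 25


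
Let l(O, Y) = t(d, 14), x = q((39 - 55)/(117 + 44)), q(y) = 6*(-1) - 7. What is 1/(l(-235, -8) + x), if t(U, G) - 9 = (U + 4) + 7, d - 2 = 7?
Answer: 1/16 ≈ 0.062500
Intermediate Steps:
d = 9 (d = 2 + 7 = 9)
q(y) = -13 (q(y) = -6 - 7 = -13)
x = -13
t(U, G) = 20 + U (t(U, G) = 9 + ((U + 4) + 7) = 9 + ((4 + U) + 7) = 9 + (11 + U) = 20 + U)
l(O, Y) = 29 (l(O, Y) = 20 + 9 = 29)
1/(l(-235, -8) + x) = 1/(29 - 13) = 1/16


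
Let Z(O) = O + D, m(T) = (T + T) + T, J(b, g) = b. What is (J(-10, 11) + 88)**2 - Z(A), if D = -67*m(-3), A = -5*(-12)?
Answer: 5421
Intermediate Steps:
m(T) = 3*T (m(T) = 2*T + T = 3*T)
A = 60
D = 603 (D = -201*(-3) = -67*(-9) = 603)
Z(O) = 603 + O (Z(O) = O + 603 = 603 + O)
(J(-10, 11) + 88)**2 - Z(A) = (-10 + 88)**2 - (603 + 60) = 78**2 - 1*663 = 6084 - 663 = 5421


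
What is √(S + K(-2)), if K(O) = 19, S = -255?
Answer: 2*I*√59 ≈ 15.362*I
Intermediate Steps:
√(S + K(-2)) = √(-255 + 19) = √(-236) = 2*I*√59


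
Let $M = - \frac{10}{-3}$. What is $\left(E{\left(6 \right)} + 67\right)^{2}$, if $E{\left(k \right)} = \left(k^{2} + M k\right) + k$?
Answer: $16641$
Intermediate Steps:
$M = \frac{10}{3}$ ($M = \left(-10\right) \left(- \frac{1}{3}\right) = \frac{10}{3} \approx 3.3333$)
$E{\left(k \right)} = k^{2} + \frac{13 k}{3}$ ($E{\left(k \right)} = \left(k^{2} + \frac{10 k}{3}\right) + k = k^{2} + \frac{13 k}{3}$)
$\left(E{\left(6 \right)} + 67\right)^{2} = \left(\frac{1}{3} \cdot 6 \left(13 + 3 \cdot 6\right) + 67\right)^{2} = \left(\frac{1}{3} \cdot 6 \left(13 + 18\right) + 67\right)^{2} = \left(\frac{1}{3} \cdot 6 \cdot 31 + 67\right)^{2} = \left(62 + 67\right)^{2} = 129^{2} = 16641$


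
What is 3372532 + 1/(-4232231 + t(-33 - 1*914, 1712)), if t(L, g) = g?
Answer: 14267560704107/4230519 ≈ 3.3725e+6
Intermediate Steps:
3372532 + 1/(-4232231 + t(-33 - 1*914, 1712)) = 3372532 + 1/(-4232231 + 1712) = 3372532 + 1/(-4230519) = 3372532 - 1/4230519 = 14267560704107/4230519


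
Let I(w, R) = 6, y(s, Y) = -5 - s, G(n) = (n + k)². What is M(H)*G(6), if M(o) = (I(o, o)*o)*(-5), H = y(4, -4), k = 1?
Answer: 13230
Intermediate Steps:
G(n) = (1 + n)² (G(n) = (n + 1)² = (1 + n)²)
H = -9 (H = -5 - 1*4 = -5 - 4 = -9)
M(o) = -30*o (M(o) = (6*o)*(-5) = -30*o)
M(H)*G(6) = (-30*(-9))*(1 + 6)² = 270*7² = 270*49 = 13230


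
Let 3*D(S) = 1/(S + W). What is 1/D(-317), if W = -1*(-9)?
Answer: -924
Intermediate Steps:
W = 9
D(S) = 1/(3*(9 + S)) (D(S) = 1/(3*(S + 9)) = 1/(3*(9 + S)))
1/D(-317) = 1/(1/(3*(9 - 317))) = 1/((⅓)/(-308)) = 1/((⅓)*(-1/308)) = 1/(-1/924) = -924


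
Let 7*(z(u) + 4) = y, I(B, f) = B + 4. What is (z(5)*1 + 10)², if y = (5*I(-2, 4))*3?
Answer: 5184/49 ≈ 105.80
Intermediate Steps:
I(B, f) = 4 + B
y = 30 (y = (5*(4 - 2))*3 = (5*2)*3 = 10*3 = 30)
z(u) = 2/7 (z(u) = -4 + (⅐)*30 = -4 + 30/7 = 2/7)
(z(5)*1 + 10)² = ((2/7)*1 + 10)² = (2/7 + 10)² = (72/7)² = 5184/49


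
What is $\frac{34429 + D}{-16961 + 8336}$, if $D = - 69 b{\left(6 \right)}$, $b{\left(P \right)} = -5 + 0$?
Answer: $- \frac{34774}{8625} \approx -4.0318$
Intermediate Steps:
$b{\left(P \right)} = -5$
$D = 345$ ($D = \left(-69\right) \left(-5\right) = 345$)
$\frac{34429 + D}{-16961 + 8336} = \frac{34429 + 345}{-16961 + 8336} = \frac{34774}{-8625} = 34774 \left(- \frac{1}{8625}\right) = - \frac{34774}{8625}$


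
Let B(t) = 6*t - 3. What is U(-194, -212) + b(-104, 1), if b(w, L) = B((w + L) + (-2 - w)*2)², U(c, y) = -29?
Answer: 363580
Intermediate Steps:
B(t) = -3 + 6*t
b(w, L) = (-27 - 6*w + 6*L)² (b(w, L) = (-3 + 6*((w + L) + (-2 - w)*2))² = (-3 + 6*((L + w) + (-4 - 2*w)))² = (-3 + 6*(-4 + L - w))² = (-3 + (-24 - 6*w + 6*L))² = (-27 - 6*w + 6*L)²)
U(-194, -212) + b(-104, 1) = -29 + 9*(9 - 2*1 + 2*(-104))² = -29 + 9*(9 - 2 - 208)² = -29 + 9*(-201)² = -29 + 9*40401 = -29 + 363609 = 363580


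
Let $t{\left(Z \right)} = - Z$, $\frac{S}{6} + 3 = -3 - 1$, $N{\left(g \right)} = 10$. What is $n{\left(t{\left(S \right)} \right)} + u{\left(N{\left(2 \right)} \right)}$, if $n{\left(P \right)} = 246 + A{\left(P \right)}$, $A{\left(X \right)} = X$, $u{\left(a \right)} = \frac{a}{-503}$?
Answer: $\frac{144854}{503} \approx 287.98$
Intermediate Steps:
$S = -42$ ($S = -18 + 6 \left(-3 - 1\right) = -18 + 6 \left(-4\right) = -18 - 24 = -42$)
$u{\left(a \right)} = - \frac{a}{503}$ ($u{\left(a \right)} = a \left(- \frac{1}{503}\right) = - \frac{a}{503}$)
$n{\left(P \right)} = 246 + P$
$n{\left(t{\left(S \right)} \right)} + u{\left(N{\left(2 \right)} \right)} = \left(246 - -42\right) - \frac{10}{503} = \left(246 + 42\right) - \frac{10}{503} = 288 - \frac{10}{503} = \frac{144854}{503}$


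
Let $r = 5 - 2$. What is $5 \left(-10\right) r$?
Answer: $-150$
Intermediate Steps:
$r = 3$ ($r = 5 - 2 = 3$)
$5 \left(-10\right) r = 5 \left(-10\right) 3 = \left(-50\right) 3 = -150$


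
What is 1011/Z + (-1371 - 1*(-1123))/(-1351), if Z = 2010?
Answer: 621447/905170 ≈ 0.68655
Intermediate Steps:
1011/Z + (-1371 - 1*(-1123))/(-1351) = 1011/2010 + (-1371 - 1*(-1123))/(-1351) = 1011*(1/2010) + (-1371 + 1123)*(-1/1351) = 337/670 - 248*(-1/1351) = 337/670 + 248/1351 = 621447/905170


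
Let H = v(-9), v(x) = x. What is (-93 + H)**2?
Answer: 10404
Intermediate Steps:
H = -9
(-93 + H)**2 = (-93 - 9)**2 = (-102)**2 = 10404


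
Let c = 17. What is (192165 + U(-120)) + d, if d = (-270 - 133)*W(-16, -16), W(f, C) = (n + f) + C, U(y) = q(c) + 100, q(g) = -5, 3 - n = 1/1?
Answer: 204350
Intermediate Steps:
n = 2 (n = 3 - 1/1 = 3 - 1*1 = 3 - 1 = 2)
U(y) = 95 (U(y) = -5 + 100 = 95)
W(f, C) = 2 + C + f (W(f, C) = (2 + f) + C = 2 + C + f)
d = 12090 (d = (-270 - 133)*(2 - 16 - 16) = -403*(-30) = 12090)
(192165 + U(-120)) + d = (192165 + 95) + 12090 = 192260 + 12090 = 204350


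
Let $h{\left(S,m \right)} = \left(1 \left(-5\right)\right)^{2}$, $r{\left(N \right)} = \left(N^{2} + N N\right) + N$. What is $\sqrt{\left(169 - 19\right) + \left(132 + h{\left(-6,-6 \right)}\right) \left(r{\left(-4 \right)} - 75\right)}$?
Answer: $i \sqrt{7229} \approx 85.024 i$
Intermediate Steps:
$r{\left(N \right)} = N + 2 N^{2}$ ($r{\left(N \right)} = \left(N^{2} + N^{2}\right) + N = 2 N^{2} + N = N + 2 N^{2}$)
$h{\left(S,m \right)} = 25$ ($h{\left(S,m \right)} = \left(-5\right)^{2} = 25$)
$\sqrt{\left(169 - 19\right) + \left(132 + h{\left(-6,-6 \right)}\right) \left(r{\left(-4 \right)} - 75\right)} = \sqrt{\left(169 - 19\right) + \left(132 + 25\right) \left(- 4 \left(1 + 2 \left(-4\right)\right) - 75\right)} = \sqrt{\left(169 - 19\right) + 157 \left(- 4 \left(1 - 8\right) - 75\right)} = \sqrt{150 + 157 \left(\left(-4\right) \left(-7\right) - 75\right)} = \sqrt{150 + 157 \left(28 - 75\right)} = \sqrt{150 + 157 \left(-47\right)} = \sqrt{150 - 7379} = \sqrt{-7229} = i \sqrt{7229}$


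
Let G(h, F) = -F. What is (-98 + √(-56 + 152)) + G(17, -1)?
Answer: -97 + 4*√6 ≈ -87.202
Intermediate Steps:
(-98 + √(-56 + 152)) + G(17, -1) = (-98 + √(-56 + 152)) - 1*(-1) = (-98 + √96) + 1 = (-98 + 4*√6) + 1 = -97 + 4*√6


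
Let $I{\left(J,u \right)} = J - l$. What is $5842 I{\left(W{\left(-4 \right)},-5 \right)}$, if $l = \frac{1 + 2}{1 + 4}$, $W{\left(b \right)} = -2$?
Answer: $- \frac{75946}{5} \approx -15189.0$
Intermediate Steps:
$l = \frac{3}{5} \approx 0.6$
$I{\left(J,u \right)} = - \frac{3}{5} + J$ ($I{\left(J,u \right)} = J - \frac{3}{5} = - \frac{3}{5} + J$)
$5842 I{\left(W{\left(-4 \right)},-5 \right)} = 5842 \left(- \frac{3}{5} - 2\right) = 5842 \left(- \frac{13}{5}\right) = - \frac{75946}{5}$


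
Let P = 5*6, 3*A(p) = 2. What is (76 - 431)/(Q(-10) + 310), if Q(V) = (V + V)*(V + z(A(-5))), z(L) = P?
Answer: 71/18 ≈ 3.9444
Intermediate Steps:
A(p) = 2/3 (A(p) = (1/3)*2 = 2/3)
P = 30
z(L) = 30
Q(V) = 2*V*(30 + V) (Q(V) = (V + V)*(V + 30) = (2*V)*(30 + V) = 2*V*(30 + V))
(76 - 431)/(Q(-10) + 310) = (76 - 431)/(2*(-10)*(30 - 10) + 310) = -355/(2*(-10)*20 + 310) = -355/(-400 + 310) = -355/(-90) = -355*(-1/90) = 71/18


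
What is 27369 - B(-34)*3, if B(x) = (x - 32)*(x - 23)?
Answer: 16083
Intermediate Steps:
B(x) = (-32 + x)*(-23 + x)
27369 - B(-34)*3 = 27369 - (736 + (-34)² - 55*(-34))*3 = 27369 - (736 + 1156 + 1870)*3 = 27369 - 3762*3 = 27369 - 1*11286 = 27369 - 11286 = 16083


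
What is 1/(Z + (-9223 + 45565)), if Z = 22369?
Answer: 1/58711 ≈ 1.7033e-5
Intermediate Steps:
1/(Z + (-9223 + 45565)) = 1/(22369 + (-9223 + 45565)) = 1/(22369 + 36342) = 1/58711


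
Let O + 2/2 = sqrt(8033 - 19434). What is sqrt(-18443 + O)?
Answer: sqrt(-18444 + I*sqrt(11401)) ≈ 0.3931 + 135.81*I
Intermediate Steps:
O = -1 + I*sqrt(11401) (O = -1 + sqrt(8033 - 19434) = -1 + sqrt(-11401) = -1 + I*sqrt(11401) ≈ -1.0 + 106.78*I)
sqrt(-18443 + O) = sqrt(-18443 + (-1 + I*sqrt(11401))) = sqrt(-18444 + I*sqrt(11401))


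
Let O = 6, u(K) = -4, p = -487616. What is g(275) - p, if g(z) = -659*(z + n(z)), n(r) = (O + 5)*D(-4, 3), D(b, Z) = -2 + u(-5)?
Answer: 349885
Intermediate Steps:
D(b, Z) = -6 (D(b, Z) = -2 - 4 = -6)
n(r) = -66 (n(r) = (6 + 5)*(-6) = 11*(-6) = -66)
g(z) = 43494 - 659*z (g(z) = -659*(z - 66) = -659*(-66 + z) = 43494 - 659*z)
g(275) - p = (43494 - 659*275) - 1*(-487616) = (43494 - 181225) + 487616 = -137731 + 487616 = 349885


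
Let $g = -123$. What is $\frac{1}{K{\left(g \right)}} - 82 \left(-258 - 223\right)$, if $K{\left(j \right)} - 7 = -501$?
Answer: $\frac{19484347}{494} \approx 39442.0$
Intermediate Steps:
$K{\left(j \right)} = -494$ ($K{\left(j \right)} = 7 - 501 = -494$)
$\frac{1}{K{\left(g \right)}} - 82 \left(-258 - 223\right) = \frac{1}{-494} - 82 \left(-258 - 223\right) = - \frac{1}{494} - 82 \left(-481\right) = - \frac{1}{494} - -39442 = - \frac{1}{494} + 39442 = \frac{19484347}{494}$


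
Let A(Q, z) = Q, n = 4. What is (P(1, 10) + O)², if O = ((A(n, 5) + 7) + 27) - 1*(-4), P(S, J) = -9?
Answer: 1089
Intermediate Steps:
O = 42 (O = ((4 + 7) + 27) - 1*(-4) = (11 + 27) + 4 = 38 + 4 = 42)
(P(1, 10) + O)² = (-9 + 42)² = 33² = 1089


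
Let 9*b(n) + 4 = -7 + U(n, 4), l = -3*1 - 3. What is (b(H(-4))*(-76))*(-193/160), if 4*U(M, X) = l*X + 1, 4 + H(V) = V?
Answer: -245689/1440 ≈ -170.62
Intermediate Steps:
l = -6 (l = -3 - 3 = -6)
H(V) = -4 + V
U(M, X) = ¼ - 3*X/2 (U(M, X) = (-6*X + 1)/4 = (1 - 6*X)/4 = ¼ - 3*X/2)
b(n) = -67/36 (b(n) = -4/9 + (-7 + (¼ - 3/2*4))/9 = -4/9 + (-7 + (¼ - 6))/9 = -4/9 + (-7 - 23/4)/9 = -4/9 + (⅑)*(-51/4) = -4/9 - 17/12 = -67/36)
(b(H(-4))*(-76))*(-193/160) = (-67/36*(-76))*(-193/160) = 1273*(-193*1/160)/9 = (1273/9)*(-193/160) = -245689/1440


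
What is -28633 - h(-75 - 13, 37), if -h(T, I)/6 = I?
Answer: -28411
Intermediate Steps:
h(T, I) = -6*I
-28633 - h(-75 - 13, 37) = -28633 - (-6)*37 = -28633 - 1*(-222) = -28633 + 222 = -28411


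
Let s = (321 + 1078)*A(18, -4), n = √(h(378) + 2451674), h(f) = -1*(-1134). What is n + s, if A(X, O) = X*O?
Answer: -100728 + 2*√613202 ≈ -99162.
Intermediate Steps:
h(f) = 1134
A(X, O) = O*X
n = 2*√613202 (n = √(1134 + 2451674) = √2452808 = 2*√613202 ≈ 1566.1)
s = -100728 (s = (321 + 1078)*(-4*18) = 1399*(-72) = -100728)
n + s = 2*√613202 - 100728 = -100728 + 2*√613202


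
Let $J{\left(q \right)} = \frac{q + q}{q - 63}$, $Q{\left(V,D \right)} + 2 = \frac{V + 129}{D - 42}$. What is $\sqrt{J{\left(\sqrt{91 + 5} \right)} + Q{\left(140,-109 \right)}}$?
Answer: $\frac{\sqrt{-5431923 + 162476 \sqrt{6}}}{151 \sqrt{63 - 4 \sqrt{6}}} \approx 2.0371 i$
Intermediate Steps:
$Q{\left(V,D \right)} = -2 + \frac{129 + V}{-42 + D}$ ($Q{\left(V,D \right)} = -2 + \frac{V + 129}{D - 42} = -2 + \frac{129 + V}{-42 + D}$)
$J{\left(q \right)} = \frac{2 q}{-63 + q}$
$\sqrt{J{\left(\sqrt{91 + 5} \right)} + Q{\left(140,-109 \right)}} = \sqrt{\frac{2 \sqrt{91 + 5}}{-63 + \sqrt{91 + 5}} + \frac{213 + 140 - -218}{-42 - 109}} = \sqrt{\frac{2 \sqrt{96}}{-63 + \sqrt{96}} + \frac{213 + 140 + 218}{-151}} = \sqrt{\frac{2 \cdot 4 \sqrt{6}}{-63 + 4 \sqrt{6}} - \frac{571}{151}} = \sqrt{\frac{8 \sqrt{6}}{-63 + 4 \sqrt{6}} - \frac{571}{151}} = \sqrt{- \frac{571}{151} + \frac{8 \sqrt{6}}{-63 + 4 \sqrt{6}}}$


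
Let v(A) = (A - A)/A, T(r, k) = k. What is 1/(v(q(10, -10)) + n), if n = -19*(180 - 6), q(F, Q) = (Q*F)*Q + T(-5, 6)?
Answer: -1/3306 ≈ -0.00030248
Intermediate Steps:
q(F, Q) = 6 + F*Q² (q(F, Q) = (Q*F)*Q + 6 = (F*Q)*Q + 6 = F*Q² + 6 = 6 + F*Q²)
v(A) = 0 (v(A) = 0/A = 0)
n = -3306 (n = -19*174 = -3306)
1/(v(q(10, -10)) + n) = 1/(0 - 3306) = 1/(-3306) = -1/3306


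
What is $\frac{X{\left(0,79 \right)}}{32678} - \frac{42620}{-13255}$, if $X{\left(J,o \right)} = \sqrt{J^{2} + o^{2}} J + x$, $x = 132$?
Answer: $\frac{139448602}{43314689} \approx 3.2194$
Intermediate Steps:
$X{\left(J,o \right)} = 132 + J \sqrt{J^{2} + o^{2}}$ ($X{\left(J,o \right)} = \sqrt{J^{2} + o^{2}} J + 132 = J \sqrt{J^{2} + o^{2}} + 132 = 132 + J \sqrt{J^{2} + o^{2}}$)
$\frac{X{\left(0,79 \right)}}{32678} - \frac{42620}{-13255} = \frac{132 + 0 \sqrt{0^{2} + 79^{2}}}{32678} - \frac{42620}{-13255} = \left(132 + 0 \sqrt{0 + 6241}\right) \frac{1}{32678} - - \frac{8524}{2651} = \left(132 + 0 \sqrt{6241}\right) \frac{1}{32678} + \frac{8524}{2651} = \left(132 + 0 \cdot 79\right) \frac{1}{32678} + \frac{8524}{2651} = \left(132 + 0\right) \frac{1}{32678} + \frac{8524}{2651} = 132 \cdot \frac{1}{32678} + \frac{8524}{2651} = \frac{66}{16339} + \frac{8524}{2651} = \frac{139448602}{43314689}$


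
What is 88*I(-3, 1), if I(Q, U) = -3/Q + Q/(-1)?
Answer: 352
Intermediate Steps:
I(Q, U) = -Q - 3/Q (I(Q, U) = -3/Q + Q*(-1) = -3/Q - Q = -Q - 3/Q)
88*I(-3, 1) = 88*(-1*(-3) - 3/(-3)) = 88*(3 - 3*(-1/3)) = 88*(3 + 1) = 88*4 = 352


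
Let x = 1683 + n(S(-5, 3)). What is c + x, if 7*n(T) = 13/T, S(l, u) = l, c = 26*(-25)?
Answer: 36142/35 ≈ 1032.6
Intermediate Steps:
c = -650
n(T) = 13/(7*T) (n(T) = (13/T)/7 = 13/(7*T))
x = 58892/35 (x = 1683 + (13/7)/(-5) = 1683 + (13/7)*(-1/5) = 1683 - 13/35 = 58892/35 ≈ 1682.6)
c + x = -650 + 58892/35 = 36142/35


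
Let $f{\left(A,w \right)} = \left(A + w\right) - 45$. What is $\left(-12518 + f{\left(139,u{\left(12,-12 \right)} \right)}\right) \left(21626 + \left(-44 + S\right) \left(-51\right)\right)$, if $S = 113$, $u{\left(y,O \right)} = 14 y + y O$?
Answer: $-224526800$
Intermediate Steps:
$u{\left(y,O \right)} = 14 y + O y$
$f{\left(A,w \right)} = -45 + A + w$
$\left(-12518 + f{\left(139,u{\left(12,-12 \right)} \right)}\right) \left(21626 + \left(-44 + S\right) \left(-51\right)\right) = \left(-12518 + \left(-45 + 139 + 12 \left(14 - 12\right)\right)\right) \left(21626 + \left(-44 + 113\right) \left(-51\right)\right) = \left(-12518 + \left(-45 + 139 + 12 \cdot 2\right)\right) \left(21626 + 69 \left(-51\right)\right) = \left(-12518 + \left(-45 + 139 + 24\right)\right) \left(21626 - 3519\right) = \left(-12518 + 118\right) 18107 = \left(-12400\right) 18107 = -224526800$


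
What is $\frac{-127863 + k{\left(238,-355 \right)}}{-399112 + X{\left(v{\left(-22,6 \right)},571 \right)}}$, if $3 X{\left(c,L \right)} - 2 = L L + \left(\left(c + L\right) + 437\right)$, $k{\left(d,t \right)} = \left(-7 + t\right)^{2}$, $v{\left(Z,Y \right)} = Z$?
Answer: $- \frac{9543}{870307} \approx -0.010965$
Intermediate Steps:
$X{\left(c,L \right)} = \frac{439}{3} + \frac{L}{3} + \frac{c}{3} + \frac{L^{2}}{3}$ ($X{\left(c,L \right)} = \frac{2}{3} + \frac{L L + \left(\left(c + L\right) + 437\right)}{3} = \frac{2}{3} + \frac{L^{2} + \left(\left(L + c\right) + 437\right)}{3} = \frac{2}{3} + \frac{L^{2} + \left(437 + L + c\right)}{3} = \frac{2}{3} + \frac{437 + L + c + L^{2}}{3} = \frac{2}{3} + \left(\frac{437}{3} + \frac{L}{3} + \frac{c}{3} + \frac{L^{2}}{3}\right) = \frac{439}{3} + \frac{L}{3} + \frac{c}{3} + \frac{L^{2}}{3}$)
$\frac{-127863 + k{\left(238,-355 \right)}}{-399112 + X{\left(v{\left(-22,6 \right)},571 \right)}} = \frac{-127863 + \left(-7 - 355\right)^{2}}{-399112 + \left(\frac{439}{3} + \frac{1}{3} \cdot 571 + \frac{1}{3} \left(-22\right) + \frac{571^{2}}{3}\right)} = \frac{-127863 + \left(-362\right)^{2}}{-399112 + \left(\frac{439}{3} + \frac{571}{3} - \frac{22}{3} + \frac{1}{3} \cdot 326041\right)} = \frac{-127863 + 131044}{-399112 + \left(\frac{439}{3} + \frac{571}{3} - \frac{22}{3} + \frac{326041}{3}\right)} = \frac{3181}{-399112 + \frac{327029}{3}} = \frac{3181}{- \frac{870307}{3}} = 3181 \left(- \frac{3}{870307}\right) = - \frac{9543}{870307}$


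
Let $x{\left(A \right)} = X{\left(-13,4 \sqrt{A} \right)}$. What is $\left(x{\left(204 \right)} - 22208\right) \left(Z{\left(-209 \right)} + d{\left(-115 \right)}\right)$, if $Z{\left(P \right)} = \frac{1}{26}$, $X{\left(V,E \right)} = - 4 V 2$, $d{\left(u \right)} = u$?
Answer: $\frac{33034428}{13} \approx 2.5411 \cdot 10^{6}$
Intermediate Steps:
$X{\left(V,E \right)} = - 8 V$
$x{\left(A \right)} = 104$ ($x{\left(A \right)} = \left(-8\right) \left(-13\right) = 104$)
$Z{\left(P \right)} = \frac{1}{26}$
$\left(x{\left(204 \right)} - 22208\right) \left(Z{\left(-209 \right)} + d{\left(-115 \right)}\right) = \left(104 - 22208\right) \left(\frac{1}{26} - 115\right) = \left(-22104\right) \left(- \frac{2989}{26}\right) = \frac{33034428}{13}$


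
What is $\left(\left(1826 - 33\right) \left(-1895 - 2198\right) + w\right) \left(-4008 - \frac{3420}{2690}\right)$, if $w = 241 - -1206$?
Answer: $\frac{7913236183188}{269} \approx 2.9417 \cdot 10^{10}$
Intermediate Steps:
$w = 1447$ ($w = 241 + 1206 = 1447$)
$\left(\left(1826 - 33\right) \left(-1895 - 2198\right) + w\right) \left(-4008 - \frac{3420}{2690}\right) = \left(\left(1826 - 33\right) \left(-1895 - 2198\right) + 1447\right) \left(-4008 - \frac{3420}{2690}\right) = \left(1793 \left(-4093\right) + 1447\right) \left(-4008 - \frac{342}{269}\right) = \left(-7338749 + 1447\right) \left(-4008 - \frac{342}{269}\right) = \left(-7337302\right) \left(- \frac{1078494}{269}\right) = \frac{7913236183188}{269}$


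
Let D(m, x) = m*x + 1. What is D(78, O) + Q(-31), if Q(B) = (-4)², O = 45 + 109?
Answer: 12029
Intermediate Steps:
O = 154
D(m, x) = 1 + m*x
Q(B) = 16
D(78, O) + Q(-31) = (1 + 78*154) + 16 = (1 + 12012) + 16 = 12013 + 16 = 12029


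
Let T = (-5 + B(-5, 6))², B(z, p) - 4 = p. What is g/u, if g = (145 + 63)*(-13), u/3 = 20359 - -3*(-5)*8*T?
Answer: -2704/52077 ≈ -0.051923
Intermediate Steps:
B(z, p) = 4 + p
T = 25 (T = (-5 + (4 + 6))² = (-5 + 10)² = 5² = 25)
u = 52077 (u = 3*(20359 - -3*(-5)*8*25) = 3*(20359 - 15*8*25) = 3*(20359 - 120*25) = 3*(20359 - 1*3000) = 3*(20359 - 3000) = 3*17359 = 52077)
g = -2704 (g = 208*(-13) = -2704)
g/u = -2704/52077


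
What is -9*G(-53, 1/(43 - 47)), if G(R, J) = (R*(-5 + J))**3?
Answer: -12408749073/64 ≈ -1.9389e+8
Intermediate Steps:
G(R, J) = R**3*(-5 + J)**3
-9*G(-53, 1/(43 - 47)) = -9*(-53)**3*(-5 + 1/(43 - 47))**3 = -(-1339893)*(-5 + 1/(-4))**3 = -(-1339893)*(-5 - 1/4)**3 = -(-1339893)*(-21/4)**3 = -(-1339893)*(-9261)/64 = -9*1378749897/64 = -12408749073/64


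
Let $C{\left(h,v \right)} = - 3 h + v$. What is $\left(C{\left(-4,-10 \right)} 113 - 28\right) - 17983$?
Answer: $-17785$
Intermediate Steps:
$C{\left(h,v \right)} = v - 3 h$
$\left(C{\left(-4,-10 \right)} 113 - 28\right) - 17983 = \left(\left(-10 - -12\right) 113 - 28\right) - 17983 = \left(\left(-10 + 12\right) 113 - 28\right) - 17983 = \left(2 \cdot 113 - 28\right) - 17983 = \left(226 - 28\right) - 17983 = 198 - 17983 = -17785$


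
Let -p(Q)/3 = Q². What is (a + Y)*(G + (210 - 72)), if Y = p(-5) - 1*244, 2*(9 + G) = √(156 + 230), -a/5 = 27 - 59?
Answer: -20511 - 159*√386/2 ≈ -22073.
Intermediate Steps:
a = 160 (a = -5*(27 - 59) = -5*(-32) = 160)
p(Q) = -3*Q²
G = -9 + √386/2 (G = -9 + √(156 + 230)/2 = -9 + √386/2 ≈ 0.82344)
Y = -319 (Y = -3*(-5)² - 1*244 = -3*25 - 244 = -75 - 244 = -319)
(a + Y)*(G + (210 - 72)) = (160 - 319)*((-9 + √386/2) + (210 - 72)) = -159*((-9 + √386/2) + 138) = -159*(129 + √386/2) = -20511 - 159*√386/2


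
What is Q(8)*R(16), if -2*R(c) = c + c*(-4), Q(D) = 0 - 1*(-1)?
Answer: 24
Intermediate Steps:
Q(D) = 1 (Q(D) = 0 + 1 = 1)
R(c) = 3*c/2 (R(c) = -(c + c*(-4))/2 = -(c - 4*c)/2 = -(-3)*c/2 = 3*c/2)
Q(8)*R(16) = 1*((3/2)*16) = 1*24 = 24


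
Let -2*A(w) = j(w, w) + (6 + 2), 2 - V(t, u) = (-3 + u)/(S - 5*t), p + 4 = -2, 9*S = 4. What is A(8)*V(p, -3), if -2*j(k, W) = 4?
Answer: -903/137 ≈ -6.5912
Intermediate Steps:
S = 4/9 (S = (⅑)*4 = 4/9 ≈ 0.44444)
j(k, W) = -2 (j(k, W) = -½*4 = -2)
p = -6 (p = -4 - 2 = -6)
V(t, u) = 2 - (-3 + u)/(4/9 - 5*t)
A(w) = -3 (A(w) = -(-2 + (6 + 2))/2 = -(-2 + 8)/2 = -½*6 = -3)
A(8)*V(p, -3) = -3*(-35 + 9*(-3) + 90*(-6))/(-4 + 45*(-6)) = -3*(-35 - 27 - 540)/(-4 - 270) = -3*(-602)/(-274) = -(-3)*(-602)/274 = -3*301/137 = -903/137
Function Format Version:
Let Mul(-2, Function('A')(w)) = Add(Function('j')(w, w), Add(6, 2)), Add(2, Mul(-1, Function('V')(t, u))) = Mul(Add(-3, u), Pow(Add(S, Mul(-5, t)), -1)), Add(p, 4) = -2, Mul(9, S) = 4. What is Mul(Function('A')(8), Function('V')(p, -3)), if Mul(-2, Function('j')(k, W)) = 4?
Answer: Rational(-903, 137) ≈ -6.5912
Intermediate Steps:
S = Rational(4, 9) (S = Mul(Rational(1, 9), 4) = Rational(4, 9) ≈ 0.44444)
Function('j')(k, W) = -2 (Function('j')(k, W) = Mul(Rational(-1, 2), 4) = -2)
p = -6 (p = Add(-4, -2) = -6)
Function('V')(t, u) = Add(2, Mul(-1, Pow(Add(Rational(4, 9), Mul(-5, t)), -1), Add(-3, u))) (Function('V')(t, u) = Add(2, Mul(-1, Mul(Add(-3, u), Pow(Add(Rational(4, 9), Mul(-5, t)), -1)))) = Add(2, Mul(-1, Mul(Pow(Add(Rational(4, 9), Mul(-5, t)), -1), Add(-3, u)))) = Add(2, Mul(-1, Pow(Add(Rational(4, 9), Mul(-5, t)), -1), Add(-3, u))))
Function('A')(w) = -3 (Function('A')(w) = Mul(Rational(-1, 2), Add(-2, Add(6, 2))) = Mul(Rational(-1, 2), Add(-2, 8)) = Mul(Rational(-1, 2), 6) = -3)
Mul(Function('A')(8), Function('V')(p, -3)) = Mul(-3, Mul(Pow(Add(-4, Mul(45, -6)), -1), Add(-35, Mul(9, -3), Mul(90, -6)))) = Mul(-3, Mul(Pow(Add(-4, -270), -1), Add(-35, -27, -540))) = Mul(-3, Mul(Pow(-274, -1), -602)) = Mul(-3, Mul(Rational(-1, 274), -602)) = Mul(-3, Rational(301, 137)) = Rational(-903, 137)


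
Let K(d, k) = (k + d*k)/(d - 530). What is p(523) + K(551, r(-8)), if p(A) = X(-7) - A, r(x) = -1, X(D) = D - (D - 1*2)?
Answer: -3831/7 ≈ -547.29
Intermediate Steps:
X(D) = 2 (X(D) = D - (D - 2) = D - (-2 + D) = D + (2 - D) = 2)
p(A) = 2 - A
K(d, k) = (k + d*k)/(-530 + d)
p(523) + K(551, r(-8)) = (2 - 1*523) - (1 + 551)/(-530 + 551) = (2 - 523) - 1*552/21 = -521 - 1*1/21*552 = -521 - 184/7 = -3831/7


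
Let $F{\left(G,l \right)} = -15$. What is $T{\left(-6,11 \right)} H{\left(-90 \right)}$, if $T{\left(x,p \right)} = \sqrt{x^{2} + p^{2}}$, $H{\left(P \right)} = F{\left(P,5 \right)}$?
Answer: $- 15 \sqrt{157} \approx -187.95$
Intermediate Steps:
$H{\left(P \right)} = -15$
$T{\left(x,p \right)} = \sqrt{p^{2} + x^{2}}$
$T{\left(-6,11 \right)} H{\left(-90 \right)} = \sqrt{11^{2} + \left(-6\right)^{2}} \left(-15\right) = \sqrt{121 + 36} \left(-15\right) = \sqrt{157} \left(-15\right) = - 15 \sqrt{157}$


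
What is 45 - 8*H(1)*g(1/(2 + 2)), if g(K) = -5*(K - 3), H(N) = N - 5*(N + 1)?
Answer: 1035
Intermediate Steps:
H(N) = -5 - 4*N (H(N) = N - 5*(1 + N) = N + (-5 - 5*N) = -5 - 4*N)
g(K) = 15 - 5*K (g(K) = -5*(-3 + K) = 15 - 5*K)
45 - 8*H(1)*g(1/(2 + 2)) = 45 - 8*(-5 - 4*1)*(15 - 5/(2 + 2)) = 45 - 8*(-5 - 4)*(15 - 5/4) = 45 - (-72)*(15 - 5*1/4) = 45 - (-72)*(15 - 5/4) = 45 - (-72)*55/4 = 45 - 8*(-495/4) = 45 + 990 = 1035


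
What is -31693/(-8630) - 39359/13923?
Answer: 101593469/120155490 ≈ 0.84552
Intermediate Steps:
-31693/(-8630) - 39359/13923 = -31693*(-1/8630) - 39359*1/13923 = 31693/8630 - 39359/13923 = 101593469/120155490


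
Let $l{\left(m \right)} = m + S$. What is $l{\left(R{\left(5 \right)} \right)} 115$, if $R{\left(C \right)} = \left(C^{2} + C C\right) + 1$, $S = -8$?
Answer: $4945$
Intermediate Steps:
$R{\left(C \right)} = 1 + 2 C^{2}$ ($R{\left(C \right)} = \left(C^{2} + C^{2}\right) + 1 = 2 C^{2} + 1 = 1 + 2 C^{2}$)
$l{\left(m \right)} = -8 + m$ ($l{\left(m \right)} = m - 8 = -8 + m$)
$l{\left(R{\left(5 \right)} \right)} 115 = \left(-8 + \left(1 + 2 \cdot 5^{2}\right)\right) 115 = \left(-8 + \left(1 + 2 \cdot 25\right)\right) 115 = \left(-8 + \left(1 + 50\right)\right) 115 = \left(-8 + 51\right) 115 = 43 \cdot 115 = 4945$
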